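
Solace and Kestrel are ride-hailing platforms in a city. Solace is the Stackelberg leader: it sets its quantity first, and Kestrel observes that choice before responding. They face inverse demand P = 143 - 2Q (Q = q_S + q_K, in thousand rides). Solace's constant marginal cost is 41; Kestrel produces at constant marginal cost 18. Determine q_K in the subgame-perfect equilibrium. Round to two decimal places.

21.38

Solve by backward induction. Given q_S, the follower Kestrel maximises π_K = (143 - 2q_S - 2q_K)q_K - 18q_K.
∂π_K/∂q_K = 125 - 2q_S - 4q_K = 0 gives the reaction function q_K = (125 - 2q_S)/4.
The leader anticipates this reaction. Substituting into P = 143 - 2Q gives P = 161/2 - q_S, so π_S = (161/2 - q_S)q_S - 41q_S.
The leader's first-order condition 79/2 - 2q_S = 0 yields q_S = 79/4.
Then q_K = (125 - 2·(79/4))/4 = 171/8.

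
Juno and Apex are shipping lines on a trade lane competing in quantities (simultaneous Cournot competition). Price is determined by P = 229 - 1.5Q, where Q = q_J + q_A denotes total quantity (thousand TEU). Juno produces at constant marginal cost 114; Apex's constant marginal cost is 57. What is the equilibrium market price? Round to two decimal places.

133.33

Juno's profit: π_J = (229 - 1.5Q)q_J - (114q_J). Setting ∂π_J/∂q_J = 0: 115 - 3q_J - (3/2)(q_A) = 0.
Apex's first-order condition: 172 - 3q_A - (3/2)(q_J) = 0.
So q_J = (115 - (3/2)q_A)/3 and q_A = (172 - (3/2)q_J)/3.
Substituting one into the other gives q_J = 116/9 and q_A = 458/9.
Total output Q = 574/9, so price P = 229 - (3/2)·(574/9) = 400/3.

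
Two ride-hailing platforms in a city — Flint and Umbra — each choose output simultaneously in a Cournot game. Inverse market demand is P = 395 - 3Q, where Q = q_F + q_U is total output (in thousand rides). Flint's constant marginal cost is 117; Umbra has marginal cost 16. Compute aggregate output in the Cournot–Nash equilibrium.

Flint's profit: π_F = (395 - 3Q)q_F - (117q_F). Setting ∂π_F/∂q_F = 0: 278 - 6q_F - 3(q_U) = 0.
Umbra's profit: π_U = (395 - 3Q)q_U - (16q_U). Setting ∂π_U/∂q_U = 0: 379 - 6q_U - 3(q_F) = 0.
Rearranging gives the reaction functions q_F = (278 - 3q_U)/6 and q_U = (379 - 3q_F)/6.
Substituting one into the other gives q_F = 59/3 and q_U = 160/3.
Total output Q = 59/3 + 160/3 = 73.

73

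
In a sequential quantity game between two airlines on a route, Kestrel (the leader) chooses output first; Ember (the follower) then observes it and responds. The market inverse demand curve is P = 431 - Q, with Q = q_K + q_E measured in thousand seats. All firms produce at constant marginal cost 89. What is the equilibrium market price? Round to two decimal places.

174.50

Solve by backward induction. Given q_K, the follower Ember maximises π_E = (431 - q_K - q_E)q_E - 89q_E.
Follower FOC: 342 - q_K - 2q_E = 0, so q_E(q_K) = (342 - q_K)/2.
The leader anticipates this reaction. Substituting into P = 431 - Q gives P = 260 - (1/2)q_K, so π_K = (260 - (1/2)q_K)q_K - 89q_K.
The leader's first-order condition 171 - q_K = 0 yields q_K = 171.
Then q_E = (342 - 171)/2 = 171/2.
Total output Q = 513/2, so price P = 431 - 513/2 = 349/2.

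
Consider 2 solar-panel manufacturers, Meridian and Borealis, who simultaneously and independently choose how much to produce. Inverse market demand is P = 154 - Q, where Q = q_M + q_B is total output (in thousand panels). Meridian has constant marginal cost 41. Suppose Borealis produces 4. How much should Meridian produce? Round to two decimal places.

54.50

With the rival's output fixed at 4, Meridian's profit is π_M = (154 - 4 - q_M)q_M - (41q_M) = (150 - q_M)q_M - (41q_M).
∂π_M/∂q_M = 109 - 2q_M = 0, so q_M = 109/2.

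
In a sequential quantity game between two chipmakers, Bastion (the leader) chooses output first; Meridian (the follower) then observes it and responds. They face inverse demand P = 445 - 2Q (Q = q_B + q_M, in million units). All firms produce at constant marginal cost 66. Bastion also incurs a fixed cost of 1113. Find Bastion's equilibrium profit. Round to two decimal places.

Solve by backward induction. Given q_B, the follower Meridian maximises π_M = (445 - 2q_B - 2q_M)q_M - 66q_M.
Follower FOC: 379 - 2q_B - 4q_M = 0, so q_M(q_B) = (379 - 2q_B)/4.
Bastion substitutes q_M(q_B) into its own profit: π_B = q_B(445 - 2q_B - (379 - 2q_B)/2) - 66q_B = (511/2 - q_B)q_B - 66q_B.
Maximising: ∂π_B/∂q_B = 379/2 - 2q_B = 0, giving q_B = 379/4.
Then q_M = (379 - 2·(379/4))/4 = 379/8.
Price P = 445 - 2·(1137/8) = 643/4.
Bastion's profit: (643/4 - 66)·(379/4) - 1113 = 7864.5625.

7864.56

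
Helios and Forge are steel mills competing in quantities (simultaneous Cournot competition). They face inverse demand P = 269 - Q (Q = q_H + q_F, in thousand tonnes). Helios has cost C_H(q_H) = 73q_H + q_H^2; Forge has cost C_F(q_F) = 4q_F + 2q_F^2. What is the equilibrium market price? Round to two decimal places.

191.83

Helios's profit: π_H = (269 - Q)q_H - (73q_H + q_H²). Setting ∂π_H/∂q_H = 0: 196 - 4q_H - (q_F) = 0.
Forge's first-order condition: 265 - 6q_F - (q_H) = 0.
So q_H = (196 - q_F)/4 and q_F = (265 - q_H)/6.
Substituting one into the other gives q_H = 911/23 and q_F = 864/23.
Total output Q = 1775/23, so price P = 269 - 1775/23 = 191.8261.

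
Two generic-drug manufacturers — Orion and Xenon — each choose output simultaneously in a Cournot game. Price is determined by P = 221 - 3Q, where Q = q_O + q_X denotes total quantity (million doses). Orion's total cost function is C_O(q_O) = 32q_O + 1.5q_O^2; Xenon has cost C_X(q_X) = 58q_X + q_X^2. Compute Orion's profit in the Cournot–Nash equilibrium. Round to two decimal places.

Orion's profit: π_O = (221 - 3Q)q_O - (32q_O + (3/2)q_O²). Setting ∂π_O/∂q_O = 0: 189 - 9q_O - 3(q_X) = 0.
Xenon's profit: π_X = (221 - 3Q)q_X - (58q_X + q_X²). Setting ∂π_X/∂q_X = 0: 163 - 8q_X - 3(q_O) = 0.
So q_O = (189 - 3q_X)/9 and q_X = (163 - 3q_O)/8.
Substituting one into the other gives q_O = 341/21 and q_X = 100/7.
Price P = 221 - 3·(641/21) = 906/7.
Orion's profit: (906/7)·(341/21) - 32·(341/21) - (3/2)(341/21)² = 1186.5408.

1186.54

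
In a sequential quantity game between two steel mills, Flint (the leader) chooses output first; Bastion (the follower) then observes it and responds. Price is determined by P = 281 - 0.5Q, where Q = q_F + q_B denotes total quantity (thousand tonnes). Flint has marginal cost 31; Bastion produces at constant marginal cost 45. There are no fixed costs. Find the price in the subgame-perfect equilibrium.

97

Solve by backward induction. Given q_F, the follower Bastion maximises π_B = (281 - (1/2)q_F - (1/2)q_B)q_B - 45q_B.
∂π_B/∂q_B = 236 - (1/2)q_F - q_B = 0 gives the reaction function q_B = (236 - (1/2)q_F).
The leader anticipates this reaction. Substituting into P = 281 - 0.5Q gives P = 163 - (1/4)q_F, so π_F = (163 - (1/4)q_F)q_F - 31q_F.
The leader's first-order condition 132 - (1/2)q_F = 0 yields q_F = 264.
Then q_B = (236 - (1/2)·264) = 104.
Total output Q = 368, so price P = 281 - (1/2)·368 = 97.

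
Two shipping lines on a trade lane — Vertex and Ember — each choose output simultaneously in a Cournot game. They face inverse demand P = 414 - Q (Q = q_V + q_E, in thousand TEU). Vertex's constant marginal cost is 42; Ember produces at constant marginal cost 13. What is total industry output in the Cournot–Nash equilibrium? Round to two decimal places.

257.67

Vertex's profit: π_V = (414 - Q)q_V - (42q_V). Setting ∂π_V/∂q_V = 0: 372 - 2q_V - (q_E) = 0.
Ember's profit: π_E = (414 - Q)q_E - (13q_E). Setting ∂π_E/∂q_E = 0: 401 - 2q_E - (q_V) = 0.
Rearranging gives the reaction functions q_V = (372 - q_E)/2 and q_E = (401 - q_V)/2.
Solving the pair: q_V = 343/3, q_E = 430/3.
Total output Q = 343/3 + 430/3 = 773/3.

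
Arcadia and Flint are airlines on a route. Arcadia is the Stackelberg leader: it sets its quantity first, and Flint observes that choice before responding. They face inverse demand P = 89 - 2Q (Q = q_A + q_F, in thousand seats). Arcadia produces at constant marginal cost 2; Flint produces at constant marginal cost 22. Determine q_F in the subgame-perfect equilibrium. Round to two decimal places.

3.38

The follower Flint best-responds to any q_A: π_F = (89 - 2Q)q_F - 22q_F.
Follower FOC: 67 - 2q_A - 4q_F = 0, so q_F(q_A) = (67 - 2q_A)/4.
Arcadia substitutes q_F(q_A) into its own profit: π_A = q_A(89 - 2q_A - (67 - 2q_A)/2) - 2q_A = (111/2 - q_A)q_A - 2q_A.
Leader FOC: 107/2 - 2q_A = 0, so q_A = 107/4.
Then q_F = (67 - 2·(107/4))/4 = 27/8.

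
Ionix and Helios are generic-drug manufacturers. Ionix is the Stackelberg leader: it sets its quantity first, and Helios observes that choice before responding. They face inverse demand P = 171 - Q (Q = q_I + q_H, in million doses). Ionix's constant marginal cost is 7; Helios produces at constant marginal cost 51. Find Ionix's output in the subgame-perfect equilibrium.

Solve by backward induction. Given q_I, the follower Helios maximises π_H = (171 - q_I - q_H)q_H - 51q_H.
∂π_H/∂q_H = 120 - q_I - 2q_H = 0 gives the reaction function q_H = (120 - q_I)/2.
Ionix substitutes q_H(q_I) into its own profit: π_I = q_I(171 - q_I - (120 - q_I)/2) - 7q_I = (111 - (1/2)q_I)q_I - 7q_I.
Leader FOC: 104 - q_I = 0, so q_I = 104.
Then q_H = (120 - 104)/2 = 8.

104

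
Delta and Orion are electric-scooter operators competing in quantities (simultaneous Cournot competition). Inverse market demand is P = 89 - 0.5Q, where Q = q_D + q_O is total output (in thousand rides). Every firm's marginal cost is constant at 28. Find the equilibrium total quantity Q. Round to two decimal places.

A representative firm's profit is π_i = q_i(89 - 0.5Q) - 28q_i.
First-order condition (treating rivals' output as given): 61 - q_i - (1/2)q_j = 0.
With identical firms every q_j equals q_i, so q_j = q_i and 61 = (3/2)q_i, giving q_i = 122/3.
Total output Q = 122/3 + 122/3 = 244/3.

81.33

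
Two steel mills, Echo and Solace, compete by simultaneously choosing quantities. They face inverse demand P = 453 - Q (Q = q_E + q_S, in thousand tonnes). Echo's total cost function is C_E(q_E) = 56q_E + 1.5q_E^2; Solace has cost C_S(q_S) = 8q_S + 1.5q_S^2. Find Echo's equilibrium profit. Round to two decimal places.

10293.40

Echo's profit: π_E = (453 - Q)q_E - (56q_E + (3/2)q_E²). Setting ∂π_E/∂q_E = 0: 397 - 5q_E - (q_S) = 0.
Solace's profit: π_S = (453 - Q)q_S - (8q_S + (3/2)q_S²). Setting ∂π_S/∂q_S = 0: 445 - 5q_S - (q_E) = 0.
Rearranging gives the reaction functions q_E = (397 - q_S)/5 and q_S = (445 - q_E)/5.
Substituting one into the other gives q_E = 385/6 and q_S = 457/6.
Price P = 453 - 421/3 = 938/3.
Echo's profit: (938/3)·(385/6) - 56·(385/6) - (3/2)(385/6)² = 10293.4028.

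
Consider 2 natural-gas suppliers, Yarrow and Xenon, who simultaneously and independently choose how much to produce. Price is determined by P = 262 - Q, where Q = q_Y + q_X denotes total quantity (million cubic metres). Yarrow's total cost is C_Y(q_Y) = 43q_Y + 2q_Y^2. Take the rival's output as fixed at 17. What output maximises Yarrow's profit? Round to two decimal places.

With the rival's output fixed at 17, Yarrow's profit is π_Y = (262 - 17 - q_Y)q_Y - (43q_Y + 2q_Y²) = (245 - q_Y)q_Y - (43q_Y + 2q_Y²).
∂π_Y/∂q_Y = 202 - 6q_Y = 0, so q_Y = 101/3.

33.67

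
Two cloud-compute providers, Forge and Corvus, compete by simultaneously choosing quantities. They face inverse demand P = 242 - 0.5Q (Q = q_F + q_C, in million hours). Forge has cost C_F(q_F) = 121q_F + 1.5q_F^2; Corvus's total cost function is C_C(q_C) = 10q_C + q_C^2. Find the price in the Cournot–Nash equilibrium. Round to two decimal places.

194.57

Forge's profit: π_F = (242 - 0.5Q)q_F - (121q_F + (3/2)q_F²). Setting ∂π_F/∂q_F = 0: 121 - 4q_F - (1/2)(q_C) = 0.
Corvus's profit: π_C = (242 - 0.5Q)q_C - (10q_C + q_C²). Setting ∂π_C/∂q_C = 0: 232 - 3q_C - (1/2)(q_F) = 0.
Best responses: q_F = (121 - (1/2)q_C)/4, q_C = (232 - (1/2)q_F)/3.
Solving the pair: q_F = 988/47, q_C = 73.8298.
Total output Q = 94.8511, so price P = 242 - (1/2)·94.8511 = 194.5745.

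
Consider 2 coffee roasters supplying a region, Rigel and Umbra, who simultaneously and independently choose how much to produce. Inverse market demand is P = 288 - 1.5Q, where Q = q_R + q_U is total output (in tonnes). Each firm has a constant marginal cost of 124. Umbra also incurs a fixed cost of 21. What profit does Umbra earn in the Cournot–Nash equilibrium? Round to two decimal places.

Each firm earns π_i = (288 - 1.5Q)q_i - 124q_i.
Setting ∂π_i/∂q_i = 0 with rivals' quantities fixed: 164 - 3q_i - (3/2)q_j = 0.
With identical firms every q_j equals q_i, so q_j = q_i and 164 = (9/2)q_i, giving q_i = 328/9.
Price P = 288 - (3/2)·(656/9) = 536/3.
Umbra's profit: (536/3 - 124)·(328/9) - 21 = 1971.2963.

1971.30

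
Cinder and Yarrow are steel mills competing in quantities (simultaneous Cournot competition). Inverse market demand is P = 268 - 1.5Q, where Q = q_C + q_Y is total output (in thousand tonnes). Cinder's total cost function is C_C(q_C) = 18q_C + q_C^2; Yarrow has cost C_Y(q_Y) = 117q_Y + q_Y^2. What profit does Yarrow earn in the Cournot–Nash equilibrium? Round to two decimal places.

Cinder's profit: π_C = (268 - 1.5Q)q_C - (18q_C + q_C²). Setting ∂π_C/∂q_C = 0: 250 - 5q_C - (3/2)(q_Y) = 0.
Yarrow's first-order condition: 151 - 5q_Y - (3/2)(q_C) = 0.
Rearranging gives the reaction functions q_C = (250 - (3/2)q_Y)/5 and q_Y = (151 - (3/2)q_C)/5.
Substituting one into the other gives q_C = 44.9890 and q_Y = 1520/91.
Price P = 268 - (3/2)·(802/13) = 175.4615.
Yarrow's profit: 175.4615·(1520/91) - 117·(1520/91) - (1520/91)² = 697.5003.

697.50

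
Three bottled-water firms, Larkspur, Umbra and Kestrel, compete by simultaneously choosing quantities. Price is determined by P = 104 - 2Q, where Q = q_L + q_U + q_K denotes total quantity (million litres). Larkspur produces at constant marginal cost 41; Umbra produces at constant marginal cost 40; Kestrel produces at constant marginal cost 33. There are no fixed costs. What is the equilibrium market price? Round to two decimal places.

Larkspur's profit: π_L = (104 - 2Q)q_L - (41q_L). Setting ∂π_L/∂q_L = 0: 63 - 4q_L - 2(q_U + q_K) = 0.
Umbra's first-order condition: 64 - 4q_U - 2(q_L + q_K) = 0.
Kestrel's profit: π_K = (104 - 2Q)q_K - (33q_K). Setting ∂π_K/∂q_K = 0: 71 - 4q_K - 2(q_L + q_U) = 0.
Summing all 3 equations gives 198 − 8Q = 0, hence Q = 99/4.
Back-substituting: q_L = (63 − 99/2)/2 = 27/4, q_U = (64 − 99/2)/2 = 29/4, q_K = (71 − 99/2)/2 = 43/4.
Total output Q = 99/4, so price P = 104 - 2·(99/4) = 109/2.

54.50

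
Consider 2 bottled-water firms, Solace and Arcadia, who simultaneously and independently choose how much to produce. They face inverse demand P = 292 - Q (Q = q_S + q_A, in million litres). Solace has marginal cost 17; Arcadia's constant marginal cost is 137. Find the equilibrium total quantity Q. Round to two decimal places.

143.33

Solace's profit: π_S = (292 - Q)q_S - (17q_S). Setting ∂π_S/∂q_S = 0: 275 - 2q_S - (q_A) = 0.
Arcadia's profit: π_A = (292 - Q)q_A - (137q_A). Setting ∂π_A/∂q_A = 0: 155 - 2q_A - (q_S) = 0.
Best responses: q_S = (275 - q_A)/2, q_A = (155 - q_S)/2.
Substituting one into the other gives q_S = 395/3 and q_A = 35/3.
Total output Q = 395/3 + 35/3 = 430/3.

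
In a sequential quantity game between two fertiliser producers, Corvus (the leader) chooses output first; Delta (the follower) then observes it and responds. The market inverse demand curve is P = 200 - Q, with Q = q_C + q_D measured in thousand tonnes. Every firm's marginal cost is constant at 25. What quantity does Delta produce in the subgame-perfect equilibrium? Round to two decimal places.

43.75

The follower Delta best-responds to any q_C: π_D = (200 - Q)q_D - 25q_D.
∂π_D/∂q_D = 175 - q_C - 2q_D = 0 gives the reaction function q_D = (175 - q_C)/2.
The leader anticipates this reaction. Substituting into P = 200 - Q gives P = 225/2 - (1/2)q_C, so π_C = (225/2 - (1/2)q_C)q_C - 25q_C.
The leader's first-order condition 175/2 - q_C = 0 yields q_C = 175/2.
Then q_D = (175 - 175/2)/2 = 175/4.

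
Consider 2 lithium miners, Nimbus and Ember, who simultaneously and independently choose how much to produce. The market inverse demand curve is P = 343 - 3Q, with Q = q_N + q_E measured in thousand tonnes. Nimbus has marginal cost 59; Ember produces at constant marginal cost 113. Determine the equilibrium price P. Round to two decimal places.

171.67

Nimbus's profit: π_N = (343 - 3Q)q_N - (59q_N). Setting ∂π_N/∂q_N = 0: 284 - 6q_N - 3(q_E) = 0.
Ember's first-order condition: 230 - 6q_E - 3(q_N) = 0.
Best responses: q_N = (284 - 3q_E)/6, q_E = (230 - 3q_N)/6.
Solving the pair: q_N = 338/9, q_E = 176/9.
Total output Q = 514/9, so price P = 343 - 3·(514/9) = 515/3.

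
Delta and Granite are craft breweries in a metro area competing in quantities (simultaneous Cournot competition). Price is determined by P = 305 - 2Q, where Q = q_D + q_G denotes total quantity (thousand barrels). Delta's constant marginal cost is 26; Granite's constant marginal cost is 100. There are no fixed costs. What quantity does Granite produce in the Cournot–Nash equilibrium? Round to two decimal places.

21.83

Delta's profit: π_D = (305 - 2Q)q_D - (26q_D). Setting ∂π_D/∂q_D = 0: 279 - 4q_D - 2(q_G) = 0.
Granite's profit: π_G = (305 - 2Q)q_G - (100q_G). Setting ∂π_G/∂q_G = 0: 205 - 4q_G - 2(q_D) = 0.
Rearranging gives the reaction functions q_D = (279 - 2q_G)/4 and q_G = (205 - 2q_D)/4.
Solving the pair: q_D = 353/6, q_G = 131/6.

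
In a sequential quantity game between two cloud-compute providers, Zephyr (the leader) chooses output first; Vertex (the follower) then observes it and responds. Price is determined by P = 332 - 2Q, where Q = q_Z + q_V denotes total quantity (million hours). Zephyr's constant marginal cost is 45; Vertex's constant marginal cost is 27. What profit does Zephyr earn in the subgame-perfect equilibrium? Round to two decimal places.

Solve by backward induction. Given q_Z, the follower Vertex maximises π_V = (332 - 2q_Z - 2q_V)q_V - 27q_V.
∂π_V/∂q_V = 305 - 2q_Z - 4q_V = 0 gives the reaction function q_V = (305 - 2q_Z)/4.
Zephyr substitutes q_V(q_Z) into its own profit: π_Z = q_Z(332 - 2q_Z - (305 - 2q_Z)/2) - 45q_Z = (359/2 - q_Z)q_Z - 45q_Z.
The leader's first-order condition 269/2 - 2q_Z = 0 yields q_Z = 269/4.
Then q_V = (305 - 2·(269/4))/4 = 341/8.
Price P = 332 - 2·(879/8) = 449/4.
Zephyr's profit: (449/4 - 45)·(269/4) = 4522.5625.

4522.56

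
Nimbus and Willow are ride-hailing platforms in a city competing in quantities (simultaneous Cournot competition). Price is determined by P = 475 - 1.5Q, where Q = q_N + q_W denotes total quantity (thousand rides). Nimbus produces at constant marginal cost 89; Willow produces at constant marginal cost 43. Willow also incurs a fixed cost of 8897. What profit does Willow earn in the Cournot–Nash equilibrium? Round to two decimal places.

Nimbus's profit: π_N = (475 - 1.5Q)q_N - (89q_N). Setting ∂π_N/∂q_N = 0: 386 - 3q_N - (3/2)(q_W) = 0.
Willow's profit: π_W = (475 - 1.5Q)q_W - (43q_W). Setting ∂π_W/∂q_W = 0: 432 - 3q_W - (3/2)(q_N) = 0.
Best responses: q_N = (386 - (3/2)q_W)/3, q_W = (432 - (3/2)q_N)/3.
Solving the pair: q_N = 680/9, q_W = 956/9.
Price P = 475 - (3/2)·(1636/9) = 607/3.
Willow's profit: (607/3 - 43)·(956/9) - 8897 = 8027.7407.

8027.74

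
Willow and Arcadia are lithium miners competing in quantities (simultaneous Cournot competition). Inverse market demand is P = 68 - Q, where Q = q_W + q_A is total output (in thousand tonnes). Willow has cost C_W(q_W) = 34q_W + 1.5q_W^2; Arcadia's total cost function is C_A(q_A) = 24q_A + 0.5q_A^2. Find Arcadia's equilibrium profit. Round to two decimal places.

264.77

Willow's profit: π_W = (68 - Q)q_W - (34q_W + (3/2)q_W²). Setting ∂π_W/∂q_W = 0: 34 - 5q_W - (q_A) = 0.
Arcadia's profit: π_A = (68 - Q)q_A - (24q_A + (1/2)q_A²). Setting ∂π_A/∂q_A = 0: 44 - 3q_A - (q_W) = 0.
So q_W = (34 - q_A)/5 and q_A = (44 - q_W)/3.
Substituting one into the other gives q_W = 29/7 and q_A = 93/7.
Price P = 68 - 122/7 = 354/7.
Arcadia's profit: (354/7)·(93/7) - 24·(93/7) - (1/2)(93/7)² = 264.7653.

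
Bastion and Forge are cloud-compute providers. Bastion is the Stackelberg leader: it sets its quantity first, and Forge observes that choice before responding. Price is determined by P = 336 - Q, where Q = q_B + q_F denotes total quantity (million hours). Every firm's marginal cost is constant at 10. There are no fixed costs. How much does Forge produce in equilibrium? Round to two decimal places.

81.50

Solve by backward induction. Given q_B, the follower Forge maximises π_F = (336 - q_B - q_F)q_F - 10q_F.
Follower FOC: 326 - q_B - 2q_F = 0, so q_F(q_B) = (326 - q_B)/2.
The leader anticipates this reaction. Substituting into P = 336 - Q gives P = 173 - (1/2)q_B, so π_B = (173 - (1/2)q_B)q_B - 10q_B.
Leader FOC: 163 - q_B = 0, so q_B = 163.
Then q_F = (326 - 163)/2 = 163/2.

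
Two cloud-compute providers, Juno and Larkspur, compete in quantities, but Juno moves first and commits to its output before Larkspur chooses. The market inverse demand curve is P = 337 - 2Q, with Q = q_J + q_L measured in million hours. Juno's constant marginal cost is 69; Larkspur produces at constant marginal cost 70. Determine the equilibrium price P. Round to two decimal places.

Solve by backward induction. Given q_J, the follower Larkspur maximises π_L = (337 - 2q_J - 2q_L)q_L - 70q_L.
∂π_L/∂q_L = 267 - 2q_J - 4q_L = 0 gives the reaction function q_L = (267 - 2q_J)/4.
Juno substitutes q_L(q_J) into its own profit: π_J = q_J(337 - 2q_J - (267 - 2q_J)/2) - 69q_J = (407/2 - q_J)q_J - 69q_J.
The leader's first-order condition 269/2 - 2q_J = 0 yields q_J = 269/4.
Then q_L = (267 - 2·(269/4))/4 = 265/8.
Total output Q = 803/8, so price P = 337 - 2·(803/8) = 545/4.

136.25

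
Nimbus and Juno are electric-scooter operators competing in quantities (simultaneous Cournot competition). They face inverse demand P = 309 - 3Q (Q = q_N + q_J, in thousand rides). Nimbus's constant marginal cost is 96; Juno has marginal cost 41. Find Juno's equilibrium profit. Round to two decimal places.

Nimbus's profit: π_N = (309 - 3Q)q_N - (96q_N). Setting ∂π_N/∂q_N = 0: 213 - 6q_N - 3(q_J) = 0.
Juno's first-order condition: 268 - 6q_J - 3(q_N) = 0.
Best responses: q_N = (213 - 3q_J)/6, q_J = (268 - 3q_N)/6.
Solving the pair: q_N = 158/9, q_J = 323/9.
Price P = 309 - 3·(481/9) = 446/3.
Juno's profit: (446/3 - 41)·(323/9) = 3864.0370.

3864.04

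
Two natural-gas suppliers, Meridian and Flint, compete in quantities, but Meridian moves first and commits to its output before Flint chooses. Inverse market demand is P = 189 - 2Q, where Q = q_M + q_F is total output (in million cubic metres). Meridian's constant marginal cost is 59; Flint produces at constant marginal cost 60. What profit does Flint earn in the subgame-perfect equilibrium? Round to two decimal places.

The follower Flint best-responds to any q_M: π_F = (189 - 2Q)q_F - 60q_F.
Setting the follower's marginal profit to zero, 129 - 2q_M - 4q_F = 0, i.e. q_F = (129 - 2q_M)/4.
The leader anticipates this reaction. Substituting into P = 189 - 2Q gives P = 249/2 - q_M, so π_M = (249/2 - q_M)q_M - 59q_M.
Leader FOC: 131/2 - 2q_M = 0, so q_M = 131/4.
Then q_F = (129 - 2·(131/4))/4 = 127/8.
Price P = 189 - 2·(389/8) = 367/4.
Flint's profit: (367/4 - 60)·(127/8) = 504.0313.

504.03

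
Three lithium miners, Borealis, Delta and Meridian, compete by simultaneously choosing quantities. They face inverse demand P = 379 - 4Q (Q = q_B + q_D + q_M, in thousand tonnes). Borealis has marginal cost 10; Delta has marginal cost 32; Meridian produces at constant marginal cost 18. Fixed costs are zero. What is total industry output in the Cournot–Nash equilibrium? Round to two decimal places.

Borealis's profit: π_B = (379 - 4Q)q_B - (10q_B). Setting ∂π_B/∂q_B = 0: 369 - 8q_B - 4(q_D + q_M) = 0.
Delta's profit: π_D = (379 - 4Q)q_D - (32q_D). Setting ∂π_D/∂q_D = 0: 347 - 8q_D - 4(q_B + q_M) = 0.
Meridian's first-order condition: 361 - 8q_M - 4(q_B + q_D) = 0.
Summing all 3 equations gives 1077 − 16Q = 0, hence Q = 1077/16.
Back-substituting: q_B = (369 − 1077/4)/4 = 399/16, q_D = (347 − 1077/4)/4 = 311/16, q_M = (361 − 1077/4)/4 = 367/16.
Total output Q = 399/16 + 311/16 + 367/16 = 1077/16.

67.31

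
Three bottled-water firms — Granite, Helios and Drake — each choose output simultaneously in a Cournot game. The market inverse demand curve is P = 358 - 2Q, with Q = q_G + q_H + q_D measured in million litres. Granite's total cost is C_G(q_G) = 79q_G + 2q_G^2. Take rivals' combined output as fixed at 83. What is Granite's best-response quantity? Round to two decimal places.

With rivals' combined output fixed at 83, Granite's profit is π_G = (358 - 2·83 - 2q_G)q_G - (79q_G + 2q_G²) = (192 - 2q_G)q_G - (79q_G + 2q_G²).
∂π_G/∂q_G = 113 - 8q_G = 0, so q_G = 113/8.

14.13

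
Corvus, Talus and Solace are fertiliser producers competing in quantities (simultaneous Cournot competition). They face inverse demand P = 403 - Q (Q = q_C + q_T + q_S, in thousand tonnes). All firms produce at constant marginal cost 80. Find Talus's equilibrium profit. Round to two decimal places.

Each firm earns π_i = (403 - Q)q_i - 80q_i.
First-order condition (treating rivals' output as given): 323 - 2q_i - Σ_{j≠i} q_j = 0.
By symmetry each firm produces the same amount; substituting Σ_{j≠i} q_j = 2q_i yields q_i = 323/4.
Price P = 403 - 969/4 = 643/4.
Talus's profit: (643/4 - 80)·(323/4) = 6520.5625.

6520.56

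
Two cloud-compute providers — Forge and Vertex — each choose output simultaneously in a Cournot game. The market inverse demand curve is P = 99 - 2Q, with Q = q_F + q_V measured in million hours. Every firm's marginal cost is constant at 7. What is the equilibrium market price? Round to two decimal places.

37.67

A representative firm's profit is π_i = q_i(99 - 2Q) - 7q_i.
First-order condition (treating rivals' output as given): 92 - 4q_i - 2q_j = 0.
With identical firms every q_j equals q_i, so q_j = q_i and 92 = 6q_i, giving q_i = 46/3.
Total output Q = 92/3, so price P = 99 - 2·(92/3) = 113/3.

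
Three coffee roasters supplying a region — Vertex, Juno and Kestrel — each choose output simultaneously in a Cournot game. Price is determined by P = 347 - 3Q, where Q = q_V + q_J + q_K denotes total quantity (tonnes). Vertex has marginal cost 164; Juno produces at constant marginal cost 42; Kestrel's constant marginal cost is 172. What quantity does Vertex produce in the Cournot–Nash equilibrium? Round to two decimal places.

Vertex's profit: π_V = (347 - 3Q)q_V - (164q_V). Setting ∂π_V/∂q_V = 0: 183 - 6q_V - 3(q_J + q_K) = 0.
Juno's profit: π_J = (347 - 3Q)q_J - (42q_J). Setting ∂π_J/∂q_J = 0: 305 - 6q_J - 3(q_V + q_K) = 0.
Kestrel's profit: π_K = (347 - 3Q)q_K - (172q_K). Setting ∂π_K/∂q_K = 0: 175 - 6q_K - 3(q_V + q_J) = 0.
Adding the 3 first-order conditions: 663 − 12Q = 0, so Q = 221/4.
Back-substituting: q_V = (183 − 663/4)/3 = 23/4, q_J = (305 − 663/4)/3 = 557/12, q_K = (175 − 663/4)/3 = 37/12.

5.75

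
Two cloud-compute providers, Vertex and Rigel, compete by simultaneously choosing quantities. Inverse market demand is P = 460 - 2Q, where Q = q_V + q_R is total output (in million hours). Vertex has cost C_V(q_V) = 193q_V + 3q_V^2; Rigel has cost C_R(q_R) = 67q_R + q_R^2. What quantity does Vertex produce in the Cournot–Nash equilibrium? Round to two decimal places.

14.57

Vertex's profit: π_V = (460 - 2Q)q_V - (193q_V + 3q_V²). Setting ∂π_V/∂q_V = 0: 267 - 10q_V - 2(q_R) = 0.
Rigel's profit: π_R = (460 - 2Q)q_R - (67q_R + q_R²). Setting ∂π_R/∂q_R = 0: 393 - 6q_R - 2(q_V) = 0.
So q_V = (267 - 2q_R)/10 and q_R = (393 - 2q_V)/6.
Solving the pair: q_V = 102/7, q_R = 849/14.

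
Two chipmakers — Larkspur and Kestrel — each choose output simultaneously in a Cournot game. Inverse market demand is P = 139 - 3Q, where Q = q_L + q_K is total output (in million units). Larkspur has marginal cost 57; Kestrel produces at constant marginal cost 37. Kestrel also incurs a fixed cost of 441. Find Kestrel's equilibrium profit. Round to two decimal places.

110.26

Larkspur's profit: π_L = (139 - 3Q)q_L - (57q_L). Setting ∂π_L/∂q_L = 0: 82 - 6q_L - 3(q_K) = 0.
Kestrel's profit: π_K = (139 - 3Q)q_K - (37q_K). Setting ∂π_K/∂q_K = 0: 102 - 6q_K - 3(q_L) = 0.
So q_L = (82 - 3q_K)/6 and q_K = (102 - 3q_L)/6.
Solving the pair: q_L = 62/9, q_K = 122/9.
Price P = 139 - 3·(184/9) = 233/3.
Kestrel's profit: (233/3 - 37)·(122/9) - 441 = 110.2593.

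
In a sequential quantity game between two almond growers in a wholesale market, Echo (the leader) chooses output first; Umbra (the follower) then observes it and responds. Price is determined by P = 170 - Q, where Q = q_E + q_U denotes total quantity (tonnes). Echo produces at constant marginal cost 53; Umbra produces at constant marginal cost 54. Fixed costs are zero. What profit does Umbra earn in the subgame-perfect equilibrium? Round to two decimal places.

Solve by backward induction. Given q_E, the follower Umbra maximises π_U = (170 - q_E - q_U)q_U - 54q_U.
Setting the follower's marginal profit to zero, 116 - q_E - 2q_U = 0, i.e. q_U = (116 - q_E)/2.
Echo substitutes q_U(q_E) into its own profit: π_E = q_E(170 - q_E - (116 - q_E)/2) - 53q_E = (112 - (1/2)q_E)q_E - 53q_E.
Maximising: ∂π_E/∂q_E = 59 - q_E = 0, giving q_E = 59.
Then q_U = (116 - 59)/2 = 57/2.
Price P = 170 - 175/2 = 165/2.
Umbra's profit: (165/2 - 54)·(57/2) = 812.2500.

812.25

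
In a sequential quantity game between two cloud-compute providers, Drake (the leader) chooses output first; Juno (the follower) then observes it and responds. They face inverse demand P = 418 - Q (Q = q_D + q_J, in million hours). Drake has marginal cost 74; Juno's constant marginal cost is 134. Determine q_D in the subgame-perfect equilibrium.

The follower Juno best-responds to any q_D: π_J = (418 - Q)q_J - 134q_J.
∂π_J/∂q_J = 284 - q_D - 2q_J = 0 gives the reaction function q_J = (284 - q_D)/2.
The leader anticipates this reaction. Substituting into P = 418 - Q gives P = 276 - (1/2)q_D, so π_D = (276 - (1/2)q_D)q_D - 74q_D.
Leader FOC: 202 - q_D = 0, so q_D = 202.
Then q_J = (284 - 202)/2 = 41.

202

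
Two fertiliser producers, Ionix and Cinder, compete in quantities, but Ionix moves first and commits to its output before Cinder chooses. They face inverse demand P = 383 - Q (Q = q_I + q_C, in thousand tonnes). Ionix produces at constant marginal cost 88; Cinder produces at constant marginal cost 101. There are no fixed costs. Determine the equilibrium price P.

165

Solve by backward induction. Given q_I, the follower Cinder maximises π_C = (383 - q_I - q_C)q_C - 101q_C.
Setting the follower's marginal profit to zero, 282 - q_I - 2q_C = 0, i.e. q_C = (282 - q_I)/2.
Ionix substitutes q_C(q_I) into its own profit: π_I = q_I(383 - q_I - (282 - q_I)/2) - 88q_I = (242 - (1/2)q_I)q_I - 88q_I.
Maximising: ∂π_I/∂q_I = 154 - q_I = 0, giving q_I = 154.
Then q_C = (282 - 154)/2 = 64.
Total output Q = 218, so price P = 383 - 218 = 165.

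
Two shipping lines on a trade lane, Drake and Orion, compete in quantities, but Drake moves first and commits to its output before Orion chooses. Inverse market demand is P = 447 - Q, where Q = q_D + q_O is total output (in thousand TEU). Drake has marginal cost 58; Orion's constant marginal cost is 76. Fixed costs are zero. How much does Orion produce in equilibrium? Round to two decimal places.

Solve by backward induction. Given q_D, the follower Orion maximises π_O = (447 - q_D - q_O)q_O - 76q_O.
Follower FOC: 371 - q_D - 2q_O = 0, so q_O(q_D) = (371 - q_D)/2.
Drake substitutes q_O(q_D) into its own profit: π_D = q_D(447 - q_D - (371 - q_D)/2) - 58q_D = (523/2 - (1/2)q_D)q_D - 58q_D.
Maximising: ∂π_D/∂q_D = 407/2 - q_D = 0, giving q_D = 407/2.
Then q_O = (371 - 407/2)/2 = 335/4.

83.75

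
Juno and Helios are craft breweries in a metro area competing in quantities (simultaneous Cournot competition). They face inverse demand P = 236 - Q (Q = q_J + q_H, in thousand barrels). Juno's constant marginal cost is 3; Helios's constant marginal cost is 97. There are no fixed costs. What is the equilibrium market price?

112

Juno's profit: π_J = (236 - Q)q_J - (3q_J). Setting ∂π_J/∂q_J = 0: 233 - 2q_J - (q_H) = 0.
Helios's first-order condition: 139 - 2q_H - (q_J) = 0.
Best responses: q_J = (233 - q_H)/2, q_H = (139 - q_J)/2.
Substituting one into the other gives q_J = 109 and q_H = 15.
Total output Q = 124, so price P = 236 - 124 = 112.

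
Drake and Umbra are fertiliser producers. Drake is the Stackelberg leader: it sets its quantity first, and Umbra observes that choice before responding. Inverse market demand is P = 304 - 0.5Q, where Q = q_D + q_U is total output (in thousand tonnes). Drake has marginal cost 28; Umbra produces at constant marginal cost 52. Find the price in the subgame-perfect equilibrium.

Solve by backward induction. Given q_D, the follower Umbra maximises π_U = (304 - (1/2)q_D - (1/2)q_U)q_U - 52q_U.
∂π_U/∂q_U = 252 - (1/2)q_D - q_U = 0 gives the reaction function q_U = (252 - (1/2)q_D).
The leader anticipates this reaction. Substituting into P = 304 - 0.5Q gives P = 178 - (1/4)q_D, so π_D = (178 - (1/4)q_D)q_D - 28q_D.
Maximising: ∂π_D/∂q_D = 150 - (1/2)q_D = 0, giving q_D = 300.
Then q_U = (252 - (1/2)·300) = 102.
Total output Q = 402, so price P = 304 - (1/2)·402 = 103.

103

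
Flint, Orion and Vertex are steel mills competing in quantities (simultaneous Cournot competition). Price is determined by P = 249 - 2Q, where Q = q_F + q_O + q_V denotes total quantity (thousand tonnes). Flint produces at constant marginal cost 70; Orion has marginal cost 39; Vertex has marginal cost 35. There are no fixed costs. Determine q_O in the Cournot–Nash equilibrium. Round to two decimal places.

Flint's profit: π_F = (249 - 2Q)q_F - (70q_F). Setting ∂π_F/∂q_F = 0: 179 - 4q_F - 2(q_O + q_V) = 0.
Orion's first-order condition: 210 - 4q_O - 2(q_F + q_V) = 0.
Vertex's first-order condition: 214 - 4q_V - 2(q_F + q_O) = 0.
Summing all 3 equations gives 603 − 8Q = 0, hence Q = 603/8.
Back-substituting: q_F = (179 − 603/4)/2 = 113/8, q_O = (210 − 603/4)/2 = 237/8, q_V = (214 − 603/4)/2 = 253/8.

29.63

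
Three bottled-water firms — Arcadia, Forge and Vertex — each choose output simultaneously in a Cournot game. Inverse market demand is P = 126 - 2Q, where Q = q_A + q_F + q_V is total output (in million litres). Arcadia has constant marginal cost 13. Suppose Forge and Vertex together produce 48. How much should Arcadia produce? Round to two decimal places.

4.25

With rivals' combined output fixed at 48, Arcadia's profit is π_A = (126 - 2·48 - 2q_A)q_A - (13q_A) = (30 - 2q_A)q_A - (13q_A).
∂π_A/∂q_A = 17 - 4q_A = 0, so q_A = 17/4.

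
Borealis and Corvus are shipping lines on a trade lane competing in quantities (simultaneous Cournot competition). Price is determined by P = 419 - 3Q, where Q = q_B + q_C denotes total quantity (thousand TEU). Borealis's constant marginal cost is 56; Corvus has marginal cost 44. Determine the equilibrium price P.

173

Borealis's profit: π_B = (419 - 3Q)q_B - (56q_B). Setting ∂π_B/∂q_B = 0: 363 - 6q_B - 3(q_C) = 0.
Corvus's profit: π_C = (419 - 3Q)q_C - (44q_C). Setting ∂π_C/∂q_C = 0: 375 - 6q_C - 3(q_B) = 0.
Best responses: q_B = (363 - 3q_C)/6, q_C = (375 - 3q_B)/6.
Substituting one into the other gives q_B = 39 and q_C = 43.
Total output Q = 82, so price P = 419 - 3·82 = 173.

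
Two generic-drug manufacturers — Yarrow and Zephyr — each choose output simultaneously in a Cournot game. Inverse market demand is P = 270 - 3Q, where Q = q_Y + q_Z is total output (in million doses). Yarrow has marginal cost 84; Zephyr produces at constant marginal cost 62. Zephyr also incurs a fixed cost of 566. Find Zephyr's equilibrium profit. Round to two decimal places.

1393.26

Yarrow's profit: π_Y = (270 - 3Q)q_Y - (84q_Y). Setting ∂π_Y/∂q_Y = 0: 186 - 6q_Y - 3(q_Z) = 0.
Zephyr's first-order condition: 208 - 6q_Z - 3(q_Y) = 0.
So q_Y = (186 - 3q_Z)/6 and q_Z = (208 - 3q_Y)/6.
Solving the pair: q_Y = 164/9, q_Z = 230/9.
Price P = 270 - 3·(394/9) = 416/3.
Zephyr's profit: (416/3 - 62)·(230/9) - 566 = 1393.2593.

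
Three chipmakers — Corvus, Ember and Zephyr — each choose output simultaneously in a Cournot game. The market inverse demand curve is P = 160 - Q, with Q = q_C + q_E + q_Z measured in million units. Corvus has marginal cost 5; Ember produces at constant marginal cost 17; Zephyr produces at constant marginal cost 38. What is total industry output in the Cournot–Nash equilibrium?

105

Corvus's profit: π_C = (160 - Q)q_C - (5q_C). Setting ∂π_C/∂q_C = 0: 155 - 2q_C - (q_E + q_Z) = 0.
Ember's profit: π_E = (160 - Q)q_E - (17q_E). Setting ∂π_E/∂q_E = 0: 143 - 2q_E - (q_C + q_Z) = 0.
Zephyr's profit: π_Z = (160 - Q)q_Z - (38q_Z). Setting ∂π_Z/∂q_Z = 0: 122 - 2q_Z - (q_C + q_E) = 0.
Adding the 3 conditions: 420 − 2Q − 2Q = 0, i.e. Q = 105.
Back-substituting: q_C = (155 − 105) = 50, q_E = (143 − 105) = 38, q_Z = (122 − 105) = 17.
Total output Q = 50 + 38 + 17 = 105.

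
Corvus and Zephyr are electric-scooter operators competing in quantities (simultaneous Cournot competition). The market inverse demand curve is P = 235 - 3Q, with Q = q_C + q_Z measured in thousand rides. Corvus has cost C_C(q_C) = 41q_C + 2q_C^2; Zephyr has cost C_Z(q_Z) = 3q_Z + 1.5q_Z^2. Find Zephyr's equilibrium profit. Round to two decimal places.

Corvus's profit: π_C = (235 - 3Q)q_C - (41q_C + 2q_C²). Setting ∂π_C/∂q_C = 0: 194 - 10q_C - 3(q_Z) = 0.
Zephyr's first-order condition: 232 - 9q_Z - 3(q_C) = 0.
So q_C = (194 - 3q_Z)/10 and q_Z = (232 - 3q_C)/9.
Substituting one into the other gives q_C = 350/27 and q_Z = 1738/81.
Price P = 235 - 3·34.4198 = 131.7407.
Zephyr's profit: 131.7407·(1738/81) - 3·(1738/81) - (3/2)(1738/81)² = 2071.7723.

2071.77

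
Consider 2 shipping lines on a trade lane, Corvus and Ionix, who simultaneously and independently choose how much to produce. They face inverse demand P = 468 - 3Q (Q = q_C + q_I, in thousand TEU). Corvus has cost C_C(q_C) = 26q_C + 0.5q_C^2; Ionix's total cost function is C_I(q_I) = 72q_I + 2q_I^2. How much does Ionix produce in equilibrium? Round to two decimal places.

Corvus's profit: π_C = (468 - 3Q)q_C - (26q_C + (1/2)q_C²). Setting ∂π_C/∂q_C = 0: 442 - 7q_C - 3(q_I) = 0.
Ionix's profit: π_I = (468 - 3Q)q_I - (72q_I + 2q_I²). Setting ∂π_I/∂q_I = 0: 396 - 10q_I - 3(q_C) = 0.
Rearranging gives the reaction functions q_C = (442 - 3q_I)/7 and q_I = (396 - 3q_C)/10.
Solving the pair: q_C = 52.9836, q_I = 1446/61.

23.70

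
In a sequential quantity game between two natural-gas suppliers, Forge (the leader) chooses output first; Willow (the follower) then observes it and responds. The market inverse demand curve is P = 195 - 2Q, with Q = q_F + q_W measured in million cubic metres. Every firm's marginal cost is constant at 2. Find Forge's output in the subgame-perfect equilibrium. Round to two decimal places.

48.25

Solve by backward induction. Given q_F, the follower Willow maximises π_W = (195 - 2q_F - 2q_W)q_W - 2q_W.
Follower FOC: 193 - 2q_F - 4q_W = 0, so q_W(q_F) = (193 - 2q_F)/4.
Forge substitutes q_W(q_F) into its own profit: π_F = q_F(195 - 2q_F - (193 - 2q_F)/2) - 2q_F = (197/2 - q_F)q_F - 2q_F.
Leader FOC: 193/2 - 2q_F = 0, so q_F = 193/4.
Then q_W = (193 - 2·(193/4))/4 = 193/8.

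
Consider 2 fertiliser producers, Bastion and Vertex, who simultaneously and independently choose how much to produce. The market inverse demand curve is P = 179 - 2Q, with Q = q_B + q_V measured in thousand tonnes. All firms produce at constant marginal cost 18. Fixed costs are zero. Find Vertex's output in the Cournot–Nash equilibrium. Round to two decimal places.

26.83

Each firm earns π_i = (179 - 2Q)q_i - 18q_i.
First-order condition (treating rivals' output as given): 161 - 4q_i - 2q_j = 0.
With identical firms every q_j equals q_i, so q_j = q_i and 161 = 6q_i, giving q_i = 161/6.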